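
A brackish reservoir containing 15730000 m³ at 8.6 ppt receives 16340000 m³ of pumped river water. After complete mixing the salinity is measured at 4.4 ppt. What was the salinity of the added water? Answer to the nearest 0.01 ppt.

Salt balance: 15,730,000×8.6 + 16,340,000×S = 32,070,000×4.4
135,278,000 + 16,340,000·S = 141,108,000
S = (141,108,000 − 135,278,000) / 16,340,000 = 0.3568 ppt

0.36 ppt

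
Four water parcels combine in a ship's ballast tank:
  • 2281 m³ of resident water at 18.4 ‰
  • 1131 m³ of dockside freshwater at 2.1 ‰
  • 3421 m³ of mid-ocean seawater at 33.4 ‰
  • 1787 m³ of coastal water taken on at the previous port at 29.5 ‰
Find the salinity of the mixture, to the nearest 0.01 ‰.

24.52 ‰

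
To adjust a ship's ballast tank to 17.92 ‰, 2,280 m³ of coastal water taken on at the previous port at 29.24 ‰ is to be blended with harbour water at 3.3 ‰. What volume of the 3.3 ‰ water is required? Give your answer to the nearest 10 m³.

Salt balance: 2,280×29.24 + V×3.3 = (2,280+V)×17.92
66,667.2 + 3.3V = 40,857.6 + 17.92V
25,809.6 = 14.62V
V = 1,765.36 m³

1770 m³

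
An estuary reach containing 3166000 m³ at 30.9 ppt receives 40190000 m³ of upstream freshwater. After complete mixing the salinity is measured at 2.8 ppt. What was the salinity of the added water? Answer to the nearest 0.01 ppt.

Salt balance: 3,166,000×30.9 + 40,190,000×S = 43,356,000×2.8
97,829,400 + 40,190,000·S = 121,396,800
S = (121,396,800 − 97,829,400) / 40,190,000 = 0.5864 ppt

0.59 ppt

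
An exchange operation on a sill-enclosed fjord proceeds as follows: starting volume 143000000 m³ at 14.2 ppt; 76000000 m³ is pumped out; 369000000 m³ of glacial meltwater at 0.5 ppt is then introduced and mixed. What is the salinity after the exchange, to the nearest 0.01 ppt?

2.61 ppt

Remaining after removal: 67,000,000 m³ at 14.2 ppt (salt = 951,400,000)
After addition: salt = 951,400,000 + 369,000,000×0.5 = 1,135,900,000; volume = 436,000,000 m³
S = 1,135,900,000 / 436,000,000 = 2.6053 ppt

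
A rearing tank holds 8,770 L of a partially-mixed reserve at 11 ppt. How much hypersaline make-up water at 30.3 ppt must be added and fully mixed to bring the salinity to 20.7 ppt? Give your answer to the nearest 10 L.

8860 L

Salt balance: 8,770×11 + V×30.3 = (8,770+V)×20.7
96,470 + 30.3V = 181,539 + 20.7V
85,069 = 9.6V
V = 8,861.35 L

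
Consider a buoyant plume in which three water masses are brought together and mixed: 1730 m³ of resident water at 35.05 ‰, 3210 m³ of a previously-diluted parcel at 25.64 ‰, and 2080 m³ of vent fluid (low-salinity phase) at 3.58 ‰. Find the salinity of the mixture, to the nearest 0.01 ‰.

21.42 ‰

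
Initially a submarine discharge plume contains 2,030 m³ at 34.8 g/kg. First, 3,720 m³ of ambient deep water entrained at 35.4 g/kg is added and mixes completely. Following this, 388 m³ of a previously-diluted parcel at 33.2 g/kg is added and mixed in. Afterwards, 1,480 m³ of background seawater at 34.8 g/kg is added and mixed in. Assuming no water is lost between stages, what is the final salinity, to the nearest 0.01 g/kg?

35.01 g/kg

Conserving salt mass:
Initial salt = 2,030×34.8 = 70,644
After stage 1: salt = 70,644 + 3,720×35.4 = 202,332; volume = 5,750 m³; S = 35.188 g/kg
After stage 2: salt = 202,332 + 388×33.2 = 215,213.6; volume = 6,138 m³; S = 35.062 g/kg
After stage 3: salt = 215,213.6 + 1,480×34.8 = 266,717.6; volume = 7,618 m³
S = 266,717.6 / 7,618 = 35.0115 g/kg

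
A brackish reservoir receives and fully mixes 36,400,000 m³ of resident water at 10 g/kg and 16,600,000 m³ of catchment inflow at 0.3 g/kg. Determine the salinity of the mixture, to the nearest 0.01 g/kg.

6.96 g/kg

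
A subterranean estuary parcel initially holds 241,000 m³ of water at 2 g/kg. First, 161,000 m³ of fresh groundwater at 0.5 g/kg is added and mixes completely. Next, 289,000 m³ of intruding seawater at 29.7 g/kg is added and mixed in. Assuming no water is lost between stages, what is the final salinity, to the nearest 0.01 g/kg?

Total salt / total volume:
Initial salt = 241,000×2 = 482,000
After stage 1: salt = 482,000 + 161,000×0.5 = 562,500; volume = 402,000 m³; S = 1.399 g/kg
After stage 2: salt = 562,500 + 289,000×29.7 = 9,145,800; volume = 691,000 m³
S = 9,145,800 / 691,000 = 13.2356 g/kg

13.24 g/kg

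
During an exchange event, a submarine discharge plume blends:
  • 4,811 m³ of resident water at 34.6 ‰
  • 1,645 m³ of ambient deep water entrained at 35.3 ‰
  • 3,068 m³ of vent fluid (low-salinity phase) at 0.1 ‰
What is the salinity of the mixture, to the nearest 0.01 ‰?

By conservation of dissolved salt,
salt = 4,811×34.6 + 1,645×35.3 + 3,068×0.1 = 166,460.6 + 58,068.5 + 306.8 = 224,835.9
volume = 4,811 + 1,645 + 3,068 = 9,524 m³
S = 224,835.9 / 9,524 = 23.6073 ‰

23.61 ‰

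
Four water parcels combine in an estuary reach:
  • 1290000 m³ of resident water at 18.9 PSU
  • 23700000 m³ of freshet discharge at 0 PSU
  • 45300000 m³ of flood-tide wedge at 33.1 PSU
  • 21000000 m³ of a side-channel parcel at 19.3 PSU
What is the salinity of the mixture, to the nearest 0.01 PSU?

Weighted by volume,
salt = 1,290,000×18.9 + 23,700,000×0 + 45,300,000×33.1 + 21,000,000×19.3 = 24,381,000 + 0 + 1,499,430,000 + 405,300,000 = 1,929,111,000
volume = 1,290,000 + 23,700,000 + 45,300,000 + 21,000,000 = 91,290,000 m³
S = 1,929,111,000 / 91,290,000 = 21.1317 PSU

21.13 PSU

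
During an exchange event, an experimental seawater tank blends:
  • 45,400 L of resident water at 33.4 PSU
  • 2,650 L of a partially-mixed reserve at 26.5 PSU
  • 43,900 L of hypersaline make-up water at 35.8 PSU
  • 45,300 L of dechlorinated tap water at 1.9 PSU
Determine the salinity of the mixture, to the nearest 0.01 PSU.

23.64 PSU

Salt balance:
salt = 45,400×33.4 + 2,650×26.5 + 43,900×35.8 + 45,300×1.9 = 1,516,360 + 70,225 + 1,571,620 + 86,070 = 3,244,275
volume = 45,400 + 2,650 + 43,900 + 45,300 = 137,250 L
S = 3,244,275 / 137,250 = 23.6377 PSU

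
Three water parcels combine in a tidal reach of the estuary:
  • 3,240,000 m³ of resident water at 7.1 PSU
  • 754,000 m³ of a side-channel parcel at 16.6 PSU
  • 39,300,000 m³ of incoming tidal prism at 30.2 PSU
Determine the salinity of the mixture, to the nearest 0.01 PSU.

Salt balance:
salt = 3,240,000×7.1 + 754,000×16.6 + 39,300,000×30.2 = 23,004,000 + 12,516,400 + 1,186,860,000 = 1,222,380,400
volume = 3,240,000 + 754,000 + 39,300,000 = 43,294,000 m³
S = 1,222,380,400 / 43,294,000 = 28.2344 PSU

28.23 PSU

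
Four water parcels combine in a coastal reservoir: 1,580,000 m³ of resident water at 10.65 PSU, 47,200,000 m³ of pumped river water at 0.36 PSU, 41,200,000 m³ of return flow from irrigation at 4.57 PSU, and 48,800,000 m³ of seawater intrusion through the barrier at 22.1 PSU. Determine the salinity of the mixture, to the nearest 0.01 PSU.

Mass of salt is conserved:
salt = 1,580,000×10.65 + 47,200,000×0.36 + 41,200,000×4.57 + 48,800,000×22.1 = 16,827,000 + 16,992,000 + 188,284,000 + 1,078,480,000 = 1,300,583,000
volume = 1,580,000 + 47,200,000 + 41,200,000 + 48,800,000 = 138,780,000 m³
S = 1,300,583,000 / 138,780,000 = 9.3715 PSU

9.37 PSU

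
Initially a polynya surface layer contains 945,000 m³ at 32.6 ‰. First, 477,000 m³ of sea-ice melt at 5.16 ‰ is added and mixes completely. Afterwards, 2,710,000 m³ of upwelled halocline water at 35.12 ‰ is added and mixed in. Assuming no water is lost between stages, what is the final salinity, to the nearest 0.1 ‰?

Mass of salt is conserved:
Initial salt = 945,000×32.6 = 30,807,000
After stage 1: salt = 30,807,000 + 477,000×5.16 = 33,268,320; volume = 1,422,000 m³; S = 23.395 ‰
After stage 2: salt = 33,268,320 + 2,710,000×35.12 = 128,443,520; volume = 4,132,000 m³
S = 128,443,520 / 4,132,000 = 31.0851 ‰

31.1 ‰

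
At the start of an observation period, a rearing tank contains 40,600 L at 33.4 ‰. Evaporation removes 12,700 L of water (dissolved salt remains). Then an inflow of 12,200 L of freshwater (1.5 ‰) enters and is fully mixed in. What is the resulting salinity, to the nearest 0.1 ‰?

34.3 ‰

After evaporation: salt = 40,600×33.4 = 1,356,040; volume = 40,600 − 12,700 = 27,900 L
After mixing: salt = 1,356,040 + 12,200×1.5 = 1,374,340; volume = 27,900 + 12,200 = 40,100 L
S = 1,374,340 / 40,100 = 34.2728 ‰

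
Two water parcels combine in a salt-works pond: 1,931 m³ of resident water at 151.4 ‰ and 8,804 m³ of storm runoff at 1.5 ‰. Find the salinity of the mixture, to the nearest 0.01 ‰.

Conserving salt mass:
salt = 1,931×151.4 + 8,804×1.5 = 292,353.4 + 13,206 = 305,559.4
volume = 1,931 + 8,804 = 10,735 m³
S = 305,559.4 / 10,735 = 28.4638 ‰

28.46 ‰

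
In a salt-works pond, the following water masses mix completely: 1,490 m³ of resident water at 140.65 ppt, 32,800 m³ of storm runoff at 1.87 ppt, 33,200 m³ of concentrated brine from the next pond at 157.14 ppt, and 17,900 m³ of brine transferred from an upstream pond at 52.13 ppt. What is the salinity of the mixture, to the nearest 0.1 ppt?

Total salt / total volume:
salt = 1,490×140.65 + 32,800×1.87 + 33,200×157.14 + 17,900×52.13 = 209,568.5 + 61,336 + 5,217,048 + 933,127 = 6,421,079.5
volume = 1,490 + 32,800 + 33,200 + 17,900 = 85,390 m³
S = 6,421,079.5 / 85,390 = 75.197 ppt

75.2 ppt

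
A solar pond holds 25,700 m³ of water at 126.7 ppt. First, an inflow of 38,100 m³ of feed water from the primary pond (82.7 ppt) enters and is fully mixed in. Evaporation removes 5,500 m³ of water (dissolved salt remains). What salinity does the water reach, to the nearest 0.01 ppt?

After mixing: salt = 25,700×126.7 + 38,100×82.7 = 6,407,060; volume = 63,800 m³
After evaporation: salt unchanged = 6,407,060; volume = 63,800 − 5,500 = 58,300 m³
S = 6,407,060 / 58,300 = 109.8981 ppt

109.90 ppt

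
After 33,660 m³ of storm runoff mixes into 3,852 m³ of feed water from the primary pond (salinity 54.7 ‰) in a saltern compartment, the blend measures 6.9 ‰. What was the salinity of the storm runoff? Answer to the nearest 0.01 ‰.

1.43 ‰

Salt balance: 3,852×54.7 + 33,660×S = 37,512×6.9
210,704.4 + 33,660·S = 258,832.8
S = (258,832.8 − 210,704.4) / 33,660 = 1.4298 ‰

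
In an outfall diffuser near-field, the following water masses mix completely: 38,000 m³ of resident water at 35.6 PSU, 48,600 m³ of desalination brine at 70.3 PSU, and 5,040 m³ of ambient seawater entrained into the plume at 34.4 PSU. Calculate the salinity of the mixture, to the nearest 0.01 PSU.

By conservation of dissolved salt,
salt = 38,000×35.6 + 48,600×70.3 + 5,040×34.4 = 1,352,800 + 3,416,580 + 173,376 = 4,942,756
volume = 38,000 + 48,600 + 5,040 = 91,640 m³
S = 4,942,756 / 91,640 = 53.9367 PSU

53.94 PSU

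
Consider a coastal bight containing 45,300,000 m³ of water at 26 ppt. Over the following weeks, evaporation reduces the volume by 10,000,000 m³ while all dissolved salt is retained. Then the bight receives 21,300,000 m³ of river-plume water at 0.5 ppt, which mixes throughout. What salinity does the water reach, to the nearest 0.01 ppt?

21.00 ppt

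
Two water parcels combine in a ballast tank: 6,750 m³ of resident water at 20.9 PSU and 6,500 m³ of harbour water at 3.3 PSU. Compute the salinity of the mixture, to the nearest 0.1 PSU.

12.3 PSU

Total salt / total volume:
salt = 6,750×20.9 + 6,500×3.3 = 141,075 + 21,450 = 162,525
volume = 6,750 + 6,500 = 13,250 m³
S = 162,525 / 13,250 = 12.266 PSU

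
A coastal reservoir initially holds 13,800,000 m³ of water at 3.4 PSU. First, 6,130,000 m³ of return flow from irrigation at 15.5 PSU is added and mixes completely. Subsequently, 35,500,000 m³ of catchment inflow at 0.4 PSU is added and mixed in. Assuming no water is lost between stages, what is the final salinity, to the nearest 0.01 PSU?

Salt balance:
Initial salt = 13,800,000×3.4 = 46,920,000
After stage 1: salt = 46,920,000 + 6,130,000×15.5 = 141,935,000; volume = 19,930,000 m³; S = 7.122 PSU
After stage 2: salt = 141,935,000 + 35,500,000×0.4 = 156,135,000; volume = 55,430,000 m³
S = 156,135,000 / 55,430,000 = 2.8168 PSU

2.82 PSU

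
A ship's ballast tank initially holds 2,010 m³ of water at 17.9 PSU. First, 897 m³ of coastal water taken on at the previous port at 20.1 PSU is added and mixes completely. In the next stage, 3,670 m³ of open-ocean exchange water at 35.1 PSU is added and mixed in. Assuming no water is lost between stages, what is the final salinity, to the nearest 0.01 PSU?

27.80 PSU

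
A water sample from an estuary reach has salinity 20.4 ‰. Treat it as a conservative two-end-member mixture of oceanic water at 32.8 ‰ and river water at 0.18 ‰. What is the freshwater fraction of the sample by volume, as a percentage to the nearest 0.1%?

38.0%

Let f be the freshwater fraction. Salt balance per unit volume:
f×0.18 + (1−f)×32.8 = 20.4
f = (32.8 − 20.4) / (32.8 − 0.18) = 12.4/32.62 = 0.3801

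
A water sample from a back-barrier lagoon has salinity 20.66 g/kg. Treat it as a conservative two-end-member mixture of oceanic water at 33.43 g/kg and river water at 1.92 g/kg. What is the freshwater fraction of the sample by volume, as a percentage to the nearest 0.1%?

Let f be the freshwater fraction. Salt balance per unit volume:
f×1.92 + (1−f)×33.43 = 20.66
f = (33.43 − 20.66) / (33.43 − 1.92) = 12.77/31.51 = 0.4053

40.5%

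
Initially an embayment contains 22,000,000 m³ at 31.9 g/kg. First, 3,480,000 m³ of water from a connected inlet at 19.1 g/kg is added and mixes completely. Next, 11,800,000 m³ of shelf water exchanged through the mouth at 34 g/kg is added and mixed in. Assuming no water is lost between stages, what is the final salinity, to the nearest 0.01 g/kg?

31.37 g/kg

Total salt / total volume:
Initial salt = 22,000,000×31.9 = 701,800,000
After stage 1: salt = 701,800,000 + 3,480,000×19.1 = 768,268,000; volume = 25,480,000 m³; S = 30.152 g/kg
After stage 2: salt = 768,268,000 + 11,800,000×34 = 1,169,468,000; volume = 37,280,000 m³
S = 1,169,468,000 / 37,280,000 = 31.3698 g/kg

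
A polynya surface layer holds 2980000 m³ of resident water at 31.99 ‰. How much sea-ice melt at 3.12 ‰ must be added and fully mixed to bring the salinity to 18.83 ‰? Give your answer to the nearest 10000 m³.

2500000 m³

Salt balance: 2,980,000×31.99 + V×3.12 = (2,980,000+V)×18.83
95,330,200 + 3.12V = 56,113,400 + 18.83V
39,216,800 = 15.71V
V = 2,496,295.35 m³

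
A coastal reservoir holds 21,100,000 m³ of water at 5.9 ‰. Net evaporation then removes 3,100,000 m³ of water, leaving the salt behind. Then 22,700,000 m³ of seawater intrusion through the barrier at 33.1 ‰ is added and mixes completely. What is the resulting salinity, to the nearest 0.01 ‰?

21.52 ‰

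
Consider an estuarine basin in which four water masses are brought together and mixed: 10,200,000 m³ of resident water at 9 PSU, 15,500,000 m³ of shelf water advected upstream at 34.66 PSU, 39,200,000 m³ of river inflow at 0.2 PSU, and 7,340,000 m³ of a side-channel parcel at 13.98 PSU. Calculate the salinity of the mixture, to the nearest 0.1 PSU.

10.2 PSU

Total salt / total volume:
salt = 10,200,000×9 + 15,500,000×34.66 + 39,200,000×0.2 + 7,340,000×13.98 = 91,800,000 + 537,230,000 + 7,840,000 + 102,613,200 = 739,483,200
volume = 10,200,000 + 15,500,000 + 39,200,000 + 7,340,000 = 72,240,000 m³
S = 739,483,200 / 72,240,000 = 10.236 PSU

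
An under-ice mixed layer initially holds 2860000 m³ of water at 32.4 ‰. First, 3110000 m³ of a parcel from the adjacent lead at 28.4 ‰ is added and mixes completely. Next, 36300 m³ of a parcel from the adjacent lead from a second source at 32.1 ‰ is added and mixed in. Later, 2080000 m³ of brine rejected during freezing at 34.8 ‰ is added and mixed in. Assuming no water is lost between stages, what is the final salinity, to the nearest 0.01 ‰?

Conserving salt mass:
Initial salt = 2,860,000×32.4 = 92,664,000
After stage 1: salt = 92,664,000 + 3,110,000×28.4 = 180,988,000; volume = 5,970,000 m³; S = 30.316 ‰
After stage 2: salt = 180,988,000 + 36,300×32.1 = 182,153,230; volume = 6,006,300 m³; S = 30.327 ‰
After stage 3: salt = 182,153,230 + 2,080,000×34.8 = 254,537,230; volume = 8,086,300 m³
S = 254,537,230 / 8,086,300 = 31.4776 ‰

31.48 ‰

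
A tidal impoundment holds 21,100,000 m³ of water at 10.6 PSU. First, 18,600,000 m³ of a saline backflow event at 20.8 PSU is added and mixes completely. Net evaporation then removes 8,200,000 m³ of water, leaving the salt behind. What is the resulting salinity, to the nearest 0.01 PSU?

19.38 PSU

After mixing: salt = 21,100,000×10.6 + 18,600,000×20.8 = 610,540,000; volume = 39,700,000 m³
After evaporation: salt unchanged = 610,540,000; volume = 39,700,000 − 8,200,000 = 31,500,000 m³
S = 610,540,000 / 31,500,000 = 19.3822 PSU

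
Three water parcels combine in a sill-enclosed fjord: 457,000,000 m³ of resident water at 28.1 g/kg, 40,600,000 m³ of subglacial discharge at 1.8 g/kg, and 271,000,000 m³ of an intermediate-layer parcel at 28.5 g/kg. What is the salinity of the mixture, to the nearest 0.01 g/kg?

26.85 g/kg

Weighted by volume,
salt = 457,000,000×28.1 + 40,600,000×1.8 + 271,000,000×28.5 = 12,841,700,000 + 73,080,000 + 7,723,500,000 = 20,638,280,000
volume = 457,000,000 + 40,600,000 + 271,000,000 = 768,600,000 m³
S = 20,638,280,000 / 768,600,000 = 26.8518 g/kg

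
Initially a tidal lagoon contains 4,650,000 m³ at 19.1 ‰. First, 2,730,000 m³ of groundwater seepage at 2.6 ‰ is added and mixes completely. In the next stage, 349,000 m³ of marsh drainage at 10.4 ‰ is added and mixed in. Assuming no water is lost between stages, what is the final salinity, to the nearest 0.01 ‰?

12.88 ‰

Conserving salt mass:
Initial salt = 4,650,000×19.1 = 88,815,000
After stage 1: salt = 88,815,000 + 2,730,000×2.6 = 95,913,000; volume = 7,380,000 m³; S = 12.996 ‰
After stage 2: salt = 95,913,000 + 349,000×10.4 = 99,542,600; volume = 7,729,000 m³
S = 99,542,600 / 7,729,000 = 12.8791 ‰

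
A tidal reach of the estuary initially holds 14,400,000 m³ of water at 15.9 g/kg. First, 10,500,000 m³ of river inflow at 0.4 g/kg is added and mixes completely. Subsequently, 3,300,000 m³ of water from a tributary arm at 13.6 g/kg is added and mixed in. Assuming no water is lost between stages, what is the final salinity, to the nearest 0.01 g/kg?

9.86 g/kg

By conservation of dissolved salt,
Initial salt = 14,400,000×15.9 = 228,960,000
After stage 1: salt = 228,960,000 + 10,500,000×0.4 = 233,160,000; volume = 24,900,000 m³; S = 9.364 g/kg
After stage 2: salt = 233,160,000 + 3,300,000×13.6 = 278,040,000; volume = 28,200,000 m³
S = 278,040,000 / 28,200,000 = 9.8596 g/kg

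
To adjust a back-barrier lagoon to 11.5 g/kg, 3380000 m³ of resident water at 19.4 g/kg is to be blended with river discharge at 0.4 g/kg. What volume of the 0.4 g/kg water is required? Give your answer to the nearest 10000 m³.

Salt balance: 3,380,000×19.4 + V×0.4 = (3,380,000+V)×11.5
65,572,000 + 0.4V = 38,870,000 + 11.5V
26,702,000 = 11.1V
V = 2,405,585.59 m³

2410000 m³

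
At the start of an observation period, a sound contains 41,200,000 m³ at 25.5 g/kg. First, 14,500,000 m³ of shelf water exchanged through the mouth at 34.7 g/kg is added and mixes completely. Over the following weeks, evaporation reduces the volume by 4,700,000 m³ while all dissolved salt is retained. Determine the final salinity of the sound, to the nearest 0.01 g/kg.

30.47 g/kg

After mixing: salt = 41,200,000×25.5 + 14,500,000×34.7 = 1,553,750,000; volume = 55,700,000 m³
After evaporation: salt unchanged = 1,553,750,000; volume = 55,700,000 − 4,700,000 = 51,000,000 m³
S = 1,553,750,000 / 51,000,000 = 30.4657 g/kg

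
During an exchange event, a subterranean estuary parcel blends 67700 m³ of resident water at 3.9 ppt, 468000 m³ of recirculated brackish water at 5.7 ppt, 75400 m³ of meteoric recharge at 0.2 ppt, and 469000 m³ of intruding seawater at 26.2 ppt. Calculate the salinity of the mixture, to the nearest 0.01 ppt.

14.10 ppt

Salt balance:
salt = 67,700×3.9 + 468,000×5.7 + 75,400×0.2 + 469,000×26.2 = 264,030 + 2,667,600 + 15,080 + 12,287,800 = 15,234,510
volume = 67,700 + 468,000 + 75,400 + 469,000 = 1,080,100 m³
S = 15,234,510 / 1,080,100 = 14.1047 ppt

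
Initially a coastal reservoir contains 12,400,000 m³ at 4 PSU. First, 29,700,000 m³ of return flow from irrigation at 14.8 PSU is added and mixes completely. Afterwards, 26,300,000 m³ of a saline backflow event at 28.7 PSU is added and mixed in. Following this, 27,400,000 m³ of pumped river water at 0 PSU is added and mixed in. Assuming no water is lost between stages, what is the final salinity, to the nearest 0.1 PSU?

Mass of salt is conserved:
Initial salt = 12,400,000×4 = 49,600,000
After stage 1: salt = 49,600,000 + 29,700,000×14.8 = 489,160,000; volume = 42,100,000 m³; S = 11.619 PSU
After stage 2: salt = 489,160,000 + 26,300,000×28.7 = 1,243,970,000; volume = 68,400,000 m³; S = 18.187 PSU
After stage 3: salt = 1,243,970,000 + 27,400,000×0 = 1,243,970,000; volume = 95,800,000 m³
S = 1,243,970,000 / 95,800,000 = 12.9851 PSU

13.0 PSU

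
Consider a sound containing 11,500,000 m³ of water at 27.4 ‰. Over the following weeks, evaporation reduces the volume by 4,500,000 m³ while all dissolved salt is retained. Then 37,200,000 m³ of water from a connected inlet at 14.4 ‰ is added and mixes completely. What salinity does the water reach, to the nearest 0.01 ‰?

19.25 ‰

After evaporation: salt = 11,500,000×27.4 = 315,100,000; volume = 11,500,000 − 4,500,000 = 7,000,000 m³
After mixing: salt = 315,100,000 + 37,200,000×14.4 = 850,780,000; volume = 7,000,000 + 37,200,000 = 44,200,000 m³
S = 850,780,000 / 44,200,000 = 19.2484 ‰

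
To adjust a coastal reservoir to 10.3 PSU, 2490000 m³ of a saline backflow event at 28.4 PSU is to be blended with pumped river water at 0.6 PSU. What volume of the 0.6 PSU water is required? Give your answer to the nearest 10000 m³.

4650000 m³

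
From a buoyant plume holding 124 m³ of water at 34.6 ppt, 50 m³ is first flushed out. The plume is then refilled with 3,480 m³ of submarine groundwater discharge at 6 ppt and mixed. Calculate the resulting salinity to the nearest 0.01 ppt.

Remaining after removal: 74 m³ at 34.6 ppt (salt = 2,560.4)
After addition: salt = 2,560.4 + 3,480×6 = 23,440.4; volume = 3,554 m³
S = 23,440.4 / 3,554 = 6.5955 ppt

6.60 ppt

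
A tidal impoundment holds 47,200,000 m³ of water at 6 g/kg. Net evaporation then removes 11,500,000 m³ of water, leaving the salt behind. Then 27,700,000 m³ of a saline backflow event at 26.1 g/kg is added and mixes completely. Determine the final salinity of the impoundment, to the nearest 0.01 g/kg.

15.87 g/kg

After evaporation: salt = 47,200,000×6 = 283,200,000; volume = 47,200,000 − 11,500,000 = 35,700,000 m³
After mixing: salt = 283,200,000 + 27,700,000×26.1 = 1,006,170,000; volume = 35,700,000 + 27,700,000 = 63,400,000 m³
S = 1,006,170,000 / 63,400,000 = 15.8702 g/kg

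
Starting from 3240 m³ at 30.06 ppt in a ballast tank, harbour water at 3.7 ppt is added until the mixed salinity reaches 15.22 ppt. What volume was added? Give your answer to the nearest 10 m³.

Salt balance: 3,240×30.06 + V×3.7 = (3,240+V)×15.22
97,394.4 + 3.7V = 49,312.8 + 15.22V
48,081.6 = 11.52V
V = 4,173.75 m³

4170 m³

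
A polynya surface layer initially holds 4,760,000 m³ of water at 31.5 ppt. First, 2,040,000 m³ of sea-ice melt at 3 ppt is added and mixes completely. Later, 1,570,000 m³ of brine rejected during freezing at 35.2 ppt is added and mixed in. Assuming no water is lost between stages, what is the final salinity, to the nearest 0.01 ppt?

Mass of salt is conserved:
Initial salt = 4,760,000×31.5 = 149,940,000
After stage 1: salt = 149,940,000 + 2,040,000×3 = 156,060,000; volume = 6,800,000 m³; S = 22.95 ppt
After stage 2: salt = 156,060,000 + 1,570,000×35.2 = 211,324,000; volume = 8,370,000 m³
S = 211,324,000 / 8,370,000 = 25.2478 ppt

25.25 ppt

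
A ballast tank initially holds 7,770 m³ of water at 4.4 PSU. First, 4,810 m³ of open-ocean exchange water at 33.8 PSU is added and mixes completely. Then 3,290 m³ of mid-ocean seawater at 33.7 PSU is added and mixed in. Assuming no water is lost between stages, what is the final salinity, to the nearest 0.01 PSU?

Salt balance:
Initial salt = 7,770×4.4 = 34,188
After stage 1: salt = 34,188 + 4,810×33.8 = 196,766; volume = 12,580 m³; S = 15.641 PSU
After stage 2: salt = 196,766 + 3,290×33.7 = 307,639; volume = 15,870 m³
S = 307,639 / 15,870 = 19.3849 PSU

19.38 PSU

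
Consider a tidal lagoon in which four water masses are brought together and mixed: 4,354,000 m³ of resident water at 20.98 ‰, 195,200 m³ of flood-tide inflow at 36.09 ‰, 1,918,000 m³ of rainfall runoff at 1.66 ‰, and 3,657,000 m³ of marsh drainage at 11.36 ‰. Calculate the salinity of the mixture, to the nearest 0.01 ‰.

14.14 ‰

Mass of salt is conserved:
salt = 4,354,000×20.98 + 195,200×36.09 + 1,918,000×1.66 + 3,657,000×11.36 = 91,346,920 + 7,044,768 + 3,183,880 + 41,543,520 = 143,119,088
volume = 4,354,000 + 195,200 + 1,918,000 + 3,657,000 = 10,124,200 m³
S = 143,119,088 / 10,124,200 = 14.1363 ‰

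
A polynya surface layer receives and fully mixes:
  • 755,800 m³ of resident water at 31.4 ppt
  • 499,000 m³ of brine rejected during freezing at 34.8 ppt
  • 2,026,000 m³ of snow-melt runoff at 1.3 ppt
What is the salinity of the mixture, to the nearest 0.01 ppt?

13.33 ppt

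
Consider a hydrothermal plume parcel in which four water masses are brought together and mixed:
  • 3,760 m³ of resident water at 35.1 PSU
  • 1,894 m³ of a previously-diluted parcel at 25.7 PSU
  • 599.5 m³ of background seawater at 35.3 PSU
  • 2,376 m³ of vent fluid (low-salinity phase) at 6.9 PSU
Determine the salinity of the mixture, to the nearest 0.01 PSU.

25.29 PSU

Weighted by volume,
salt = 3,760×35.1 + 1,894×25.7 + 599.5×35.3 + 2,376×6.9 = 131,976 + 48,675.8 + 21,162.35 + 16,394.4 = 218,208.55
volume = 3,760 + 1,894 + 599.5 + 2,376 = 8,629.5 m³
S = 218,208.55 / 8,629.5 = 25.2863 PSU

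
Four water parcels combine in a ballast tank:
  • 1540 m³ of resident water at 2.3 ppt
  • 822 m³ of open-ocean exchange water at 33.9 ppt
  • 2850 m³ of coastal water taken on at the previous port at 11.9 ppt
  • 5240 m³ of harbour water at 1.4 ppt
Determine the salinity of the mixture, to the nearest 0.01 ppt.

Mass of salt is conserved:
salt = 1,540×2.3 + 822×33.9 + 2,850×11.9 + 5,240×1.4 = 3,542 + 27,865.8 + 33,915 + 7,336 = 72,658.8
volume = 1,540 + 822 + 2,850 + 5,240 = 10,452 m³
S = 72,658.8 / 10,452 = 6.9517 ppt

6.95 ppt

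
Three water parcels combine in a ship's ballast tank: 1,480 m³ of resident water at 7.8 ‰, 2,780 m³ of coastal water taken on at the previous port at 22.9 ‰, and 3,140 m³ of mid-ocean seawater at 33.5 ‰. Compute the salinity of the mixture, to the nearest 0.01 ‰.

Salt balance:
salt = 1,480×7.8 + 2,780×22.9 + 3,140×33.5 = 11,544 + 63,662 + 105,190 = 180,396
volume = 1,480 + 2,780 + 3,140 = 7,400 m³
S = 180,396 / 7,400 = 24.3778 ‰

24.38 ‰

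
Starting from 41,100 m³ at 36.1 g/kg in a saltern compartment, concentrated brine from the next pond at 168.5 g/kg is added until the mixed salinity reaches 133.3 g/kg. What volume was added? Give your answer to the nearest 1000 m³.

Salt balance: 41,100×36.1 + V×168.5 = (41,100+V)×133.3
1,483,710 + 168.5V = 5,478,630 + 133.3V
3,994,920 = 35.2V
V = 113,492.05 m³

113000 m³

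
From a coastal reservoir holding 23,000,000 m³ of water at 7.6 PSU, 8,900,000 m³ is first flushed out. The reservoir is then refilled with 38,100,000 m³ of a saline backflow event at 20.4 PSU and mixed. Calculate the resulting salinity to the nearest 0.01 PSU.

Remaining after removal: 14,100,000 m³ at 7.6 PSU (salt = 107,160,000)
After addition: salt = 107,160,000 + 38,100,000×20.4 = 884,400,000; volume = 52,200,000 m³
S = 884,400,000 / 52,200,000 = 16.9425 PSU

16.94 PSU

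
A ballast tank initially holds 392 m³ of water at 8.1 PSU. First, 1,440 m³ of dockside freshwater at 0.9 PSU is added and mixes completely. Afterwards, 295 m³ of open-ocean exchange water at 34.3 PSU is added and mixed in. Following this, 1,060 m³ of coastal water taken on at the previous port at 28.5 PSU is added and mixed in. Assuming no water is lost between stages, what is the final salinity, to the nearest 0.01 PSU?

14.06 PSU

Total salt / total volume:
Initial salt = 392×8.1 = 3,175.2
After stage 1: salt = 3,175.2 + 1,440×0.9 = 4,471.2; volume = 1,832 m³; S = 2.441 PSU
After stage 2: salt = 4,471.2 + 295×34.3 = 14,589.7; volume = 2,127 m³; S = 6.859 PSU
After stage 3: salt = 14,589.7 + 1,060×28.5 = 44,799.7; volume = 3,187 m³
S = 44,799.7 / 3,187 = 14.057 PSU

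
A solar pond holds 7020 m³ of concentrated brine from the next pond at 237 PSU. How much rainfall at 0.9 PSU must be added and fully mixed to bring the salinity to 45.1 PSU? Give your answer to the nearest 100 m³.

Salt balance: 7,020×237 + V×0.9 = (7,020+V)×45.1
1,663,740 + 0.9V = 316,602 + 45.1V
1,347,138 = 44.2V
V = 30,478.24 m³

30500 m³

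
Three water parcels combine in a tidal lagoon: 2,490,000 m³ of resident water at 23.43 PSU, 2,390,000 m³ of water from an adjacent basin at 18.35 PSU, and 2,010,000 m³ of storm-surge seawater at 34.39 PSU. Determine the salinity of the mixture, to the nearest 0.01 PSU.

24.87 PSU

Total salt / total volume:
salt = 2,490,000×23.43 + 2,390,000×18.35 + 2,010,000×34.39 = 58,340,700 + 43,856,500 + 69,123,900 = 171,321,100
volume = 2,490,000 + 2,390,000 + 2,010,000 = 6,890,000 m³
S = 171,321,100 / 6,890,000 = 24.8652 PSU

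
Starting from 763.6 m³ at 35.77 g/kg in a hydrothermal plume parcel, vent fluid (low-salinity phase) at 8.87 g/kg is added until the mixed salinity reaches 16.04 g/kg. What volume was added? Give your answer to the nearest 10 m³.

Salt balance: 763.6×35.77 + V×8.87 = (763.6+V)×16.04
27,313.972 + 8.87V = 12,248.144 + 16.04V
15,065.828 = 7.17V
V = 2,101.23 m³

2100 m³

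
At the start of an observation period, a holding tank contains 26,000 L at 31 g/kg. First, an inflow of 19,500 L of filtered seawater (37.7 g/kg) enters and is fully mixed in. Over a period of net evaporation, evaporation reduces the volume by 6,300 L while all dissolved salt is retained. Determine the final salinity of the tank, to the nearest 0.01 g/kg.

39.32 g/kg

After mixing: salt = 26,000×31 + 19,500×37.7 = 1,541,150; volume = 45,500 L
After evaporation: salt unchanged = 1,541,150; volume = 45,500 − 6,300 = 39,200 L
S = 1,541,150 / 39,200 = 39.3151 g/kg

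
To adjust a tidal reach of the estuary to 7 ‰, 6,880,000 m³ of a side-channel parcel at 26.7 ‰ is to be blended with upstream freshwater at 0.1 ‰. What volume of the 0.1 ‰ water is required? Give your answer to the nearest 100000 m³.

19600000 m³

Salt balance: 6,880,000×26.7 + V×0.1 = (6,880,000+V)×7
183,696,000 + 0.1V = 48,160,000 + 7V
135,536,000 = 6.9V
V = 19,642,898.55 m³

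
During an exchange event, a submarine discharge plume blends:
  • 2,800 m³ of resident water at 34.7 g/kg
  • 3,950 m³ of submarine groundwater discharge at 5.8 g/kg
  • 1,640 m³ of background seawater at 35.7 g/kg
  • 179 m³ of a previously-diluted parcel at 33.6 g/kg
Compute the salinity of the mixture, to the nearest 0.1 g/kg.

21.5 g/kg

Weighted by volume,
salt = 2,800×34.7 + 3,950×5.8 + 1,640×35.7 + 179×33.6 = 97,160 + 22,910 + 58,548 + 6,014.4 = 184,632.4
volume = 2,800 + 3,950 + 1,640 + 179 = 8,569 m³
S = 184,632.4 / 8,569 = 21.547 g/kg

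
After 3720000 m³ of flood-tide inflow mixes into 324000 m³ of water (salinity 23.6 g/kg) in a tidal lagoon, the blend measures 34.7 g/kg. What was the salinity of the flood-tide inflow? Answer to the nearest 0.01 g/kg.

35.67 g/kg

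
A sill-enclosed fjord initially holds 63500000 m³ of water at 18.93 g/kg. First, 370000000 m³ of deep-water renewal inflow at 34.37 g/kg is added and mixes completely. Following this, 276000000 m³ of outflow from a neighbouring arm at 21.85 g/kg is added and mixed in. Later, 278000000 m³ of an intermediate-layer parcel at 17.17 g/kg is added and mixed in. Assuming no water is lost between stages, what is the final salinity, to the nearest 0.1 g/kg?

25.0 g/kg

By conservation of dissolved salt,
Initial salt = 63,500,000×18.93 = 1,202,055,000
After stage 1: salt = 1,202,055,000 + 370,000,000×34.37 = 13,918,955,000; volume = 433,500,000 m³; S = 32.108 g/kg
After stage 2: salt = 13,918,955,000 + 276,000,000×21.85 = 19,949,555,000; volume = 709,500,000 m³; S = 28.118 g/kg
After stage 3: salt = 19,949,555,000 + 278,000,000×17.17 = 24,722,815,000; volume = 987,500,000 m³
S = 24,722,815,000 / 987,500,000 = 25.0358 g/kg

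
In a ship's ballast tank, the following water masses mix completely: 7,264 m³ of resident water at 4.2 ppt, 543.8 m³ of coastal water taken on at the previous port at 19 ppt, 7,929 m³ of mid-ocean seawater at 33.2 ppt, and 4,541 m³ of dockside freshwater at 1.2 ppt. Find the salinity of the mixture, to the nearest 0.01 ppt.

Salt balance:
salt = 7,264×4.2 + 543.8×19 + 7,929×33.2 + 4,541×1.2 = 30,508.8 + 10,332.2 + 263,242.8 + 5,449.2 = 309,533
volume = 7,264 + 543.8 + 7,929 + 4,541 = 20,277.8 m³
S = 309,533 / 20,277.8 = 15.2646 ppt

15.26 ppt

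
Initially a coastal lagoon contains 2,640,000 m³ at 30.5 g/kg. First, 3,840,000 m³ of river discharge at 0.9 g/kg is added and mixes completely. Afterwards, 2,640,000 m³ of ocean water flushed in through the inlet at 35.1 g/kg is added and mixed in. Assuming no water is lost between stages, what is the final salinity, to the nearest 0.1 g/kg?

19.4 g/kg

Mass of salt is conserved:
Initial salt = 2,640,000×30.5 = 80,520,000
After stage 1: salt = 80,520,000 + 3,840,000×0.9 = 83,976,000; volume = 6,480,000 m³; S = 12.959 g/kg
After stage 2: salt = 83,976,000 + 2,640,000×35.1 = 176,640,000; volume = 9,120,000 m³
S = 176,640,000 / 9,120,000 = 19.3684 g/kg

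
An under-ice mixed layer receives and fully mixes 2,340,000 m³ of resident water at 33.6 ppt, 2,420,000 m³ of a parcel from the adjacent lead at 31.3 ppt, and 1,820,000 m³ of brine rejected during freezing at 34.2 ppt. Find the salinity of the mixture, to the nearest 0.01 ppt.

32.92 ppt

Mass of salt is conserved:
salt = 2,340,000×33.6 + 2,420,000×31.3 + 1,820,000×34.2 = 78,624,000 + 75,746,000 + 62,244,000 = 216,614,000
volume = 2,340,000 + 2,420,000 + 1,820,000 = 6,580,000 m³
S = 216,614,000 / 6,580,000 = 32.9201 ppt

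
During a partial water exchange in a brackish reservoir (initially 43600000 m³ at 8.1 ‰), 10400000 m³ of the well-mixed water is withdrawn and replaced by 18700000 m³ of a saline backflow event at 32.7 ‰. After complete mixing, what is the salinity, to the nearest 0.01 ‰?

Remaining after removal: 33,200,000 m³ at 8.1 ‰ (salt = 268,920,000)
After addition: salt = 268,920,000 + 18,700,000×32.7 = 880,410,000; volume = 51,900,000 m³
S = 880,410,000 / 51,900,000 = 16.9636 ‰

16.96 ‰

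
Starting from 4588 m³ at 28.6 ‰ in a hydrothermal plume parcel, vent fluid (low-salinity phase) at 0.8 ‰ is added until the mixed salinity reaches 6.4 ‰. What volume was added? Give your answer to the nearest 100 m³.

Salt balance: 4,588×28.6 + V×0.8 = (4,588+V)×6.4
131,216.8 + 0.8V = 29,363.2 + 6.4V
101,853.6 = 5.6V
V = 18,188.14 m³

18200 m³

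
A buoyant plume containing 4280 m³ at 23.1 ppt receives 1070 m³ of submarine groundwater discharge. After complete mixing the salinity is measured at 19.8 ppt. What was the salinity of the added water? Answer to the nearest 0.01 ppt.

Salt balance: 4,280×23.1 + 1,070×S = 5,350×19.8
98,868 + 1,070·S = 105,930
S = (105,930 − 98,868) / 1,070 = 6.6 ppt

6.60 ppt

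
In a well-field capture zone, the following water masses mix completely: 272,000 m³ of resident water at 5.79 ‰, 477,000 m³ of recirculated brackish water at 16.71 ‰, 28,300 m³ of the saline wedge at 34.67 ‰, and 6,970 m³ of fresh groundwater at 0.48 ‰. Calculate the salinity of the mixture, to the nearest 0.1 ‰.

Weighted by volume,
salt = 272,000×5.79 + 477,000×16.71 + 28,300×34.67 + 6,970×0.48 = 1,574,880 + 7,970,670 + 981,161 + 3,345.6 = 10,530,056.6
volume = 272,000 + 477,000 + 28,300 + 6,970 = 784,270 m³
S = 10,530,056.6 / 784,270 = 13.427 ‰

13.4 ‰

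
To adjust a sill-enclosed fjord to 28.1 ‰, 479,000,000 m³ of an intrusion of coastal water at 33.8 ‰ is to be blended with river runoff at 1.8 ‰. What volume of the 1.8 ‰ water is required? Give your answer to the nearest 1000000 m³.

Salt balance: 479,000,000×33.8 + V×1.8 = (479,000,000+V)×28.1
16,190,200,000 + 1.8V = 13,459,900,000 + 28.1V
2,730,300,000 = 26.3V
V = 103,813,688.21 m³

104000000 m³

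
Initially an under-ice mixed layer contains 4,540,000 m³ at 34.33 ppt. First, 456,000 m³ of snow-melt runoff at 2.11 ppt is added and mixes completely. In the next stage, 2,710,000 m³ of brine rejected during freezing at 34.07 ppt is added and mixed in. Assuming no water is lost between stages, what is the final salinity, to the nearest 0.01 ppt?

Weighted by volume,
Initial salt = 4,540,000×34.33 = 155,858,200
After stage 1: salt = 155,858,200 + 456,000×2.11 = 156,820,360; volume = 4,996,000 m³; S = 31.389 ppt
After stage 2: salt = 156,820,360 + 2,710,000×34.07 = 249,150,060; volume = 7,706,000 m³
S = 249,150,060 / 7,706,000 = 32.332 ppt

32.33 ppt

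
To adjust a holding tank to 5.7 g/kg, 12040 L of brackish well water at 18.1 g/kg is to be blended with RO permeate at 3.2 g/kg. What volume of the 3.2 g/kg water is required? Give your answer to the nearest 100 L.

59700 L

Salt balance: 12,040×18.1 + V×3.2 = (12,040+V)×5.7
217,924 + 3.2V = 68,628 + 5.7V
149,296 = 2.5V
V = 59,718.4 L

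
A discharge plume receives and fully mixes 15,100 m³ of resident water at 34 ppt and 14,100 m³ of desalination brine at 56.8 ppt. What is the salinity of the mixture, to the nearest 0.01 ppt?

45.01 ppt

Weighted by volume,
salt = 15,100×34 + 14,100×56.8 = 513,400 + 800,880 = 1,314,280
volume = 15,100 + 14,100 = 29,200 m³
S = 1,314,280 / 29,200 = 45.0096 ppt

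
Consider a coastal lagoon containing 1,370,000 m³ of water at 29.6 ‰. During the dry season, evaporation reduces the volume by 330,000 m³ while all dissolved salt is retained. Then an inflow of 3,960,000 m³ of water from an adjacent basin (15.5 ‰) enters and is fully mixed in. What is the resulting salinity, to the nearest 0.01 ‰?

After evaporation: salt = 1,370,000×29.6 = 40,552,000; volume = 1,370,000 − 330,000 = 1,040,000 m³
After mixing: salt = 40,552,000 + 3,960,000×15.5 = 101,932,000; volume = 1,040,000 + 3,960,000 = 5,000,000 m³
S = 101,932,000 / 5,000,000 = 20.3864 ‰

20.39 ‰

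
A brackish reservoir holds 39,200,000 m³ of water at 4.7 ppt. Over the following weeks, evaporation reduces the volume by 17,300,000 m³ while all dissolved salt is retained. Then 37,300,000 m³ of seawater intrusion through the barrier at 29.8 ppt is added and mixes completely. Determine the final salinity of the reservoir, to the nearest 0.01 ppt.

After evaporation: salt = 39,200,000×4.7 = 184,240,000; volume = 39,200,000 − 17,300,000 = 21,900,000 m³
After mixing: salt = 184,240,000 + 37,300,000×29.8 = 1,295,780,000; volume = 21,900,000 + 37,300,000 = 59,200,000 m³
S = 1,295,780,000 / 59,200,000 = 21.8882 ppt

21.89 ppt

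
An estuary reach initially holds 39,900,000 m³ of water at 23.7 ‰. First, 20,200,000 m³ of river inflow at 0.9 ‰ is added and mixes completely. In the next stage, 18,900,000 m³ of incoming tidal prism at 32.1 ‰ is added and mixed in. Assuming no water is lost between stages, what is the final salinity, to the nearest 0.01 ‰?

Mass of salt is conserved:
Initial salt = 39,900,000×23.7 = 945,630,000
After stage 1: salt = 945,630,000 + 20,200,000×0.9 = 963,810,000; volume = 60,100,000 m³; S = 16.037 ‰
After stage 2: salt = 963,810,000 + 18,900,000×32.1 = 1,570,500,000; volume = 79,000,000 m³
S = 1,570,500,000 / 79,000,000 = 19.8797 ‰

19.88 ‰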